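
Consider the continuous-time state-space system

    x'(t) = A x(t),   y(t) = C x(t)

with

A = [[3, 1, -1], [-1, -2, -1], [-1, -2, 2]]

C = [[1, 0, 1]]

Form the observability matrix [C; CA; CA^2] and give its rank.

CA = [[2, -1, 1]]
CA^2 = [[6, 2, 1]]
Observability matrix O = [C; CA; CA^2] = [[1, 0, 1], [2, -1, 1], [6, 2, 1]]
det(O) = 1·((-1)·1 - 1·2) - 0·(2·1 - 1·6) + 1·(2·2 - (-1)·6) = 1·(-3) - 0·(-4) + 1·10 = 7 ≠ 0, so rank(O) = 3.
rank(O) = 3 = n, so the pair (A, C) is completely observable.

3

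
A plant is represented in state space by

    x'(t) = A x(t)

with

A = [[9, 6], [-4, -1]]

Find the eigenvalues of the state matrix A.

det(sI - A) = s^2 - (tr A)s + det A, with tr A = 9 + (-1) = 8 and det A = 9·(-1) - 6·(-4) = -9 - (-24) = 15.
So p(s) = det(sI - A) = s^2 - 8s + 15.
Factor s^2 - 8s + 15: two numbers with sum 8 and product 15 are 5 and 3, so s^2 - 8s + 15 = (s - 5)(s - 3).
Hence p(s) = (s - 5) (s - 3), with roots 3, 5.
At least one eigenvalue has non-negative real part, so the system is not asymptotically stable.

3, 5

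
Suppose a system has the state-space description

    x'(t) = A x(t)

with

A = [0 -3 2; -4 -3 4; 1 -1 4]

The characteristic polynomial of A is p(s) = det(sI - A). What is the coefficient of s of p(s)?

-22

Expand det(sI - A) for the 3×3 matrix.
p(s) = s^3 - s^2 - 22s + 46.
(Check: constant term = det(-A) = (-1)^3 det A = 46; coefficient of s^2 = -tr A = -1.)
The coefficient of s is -22.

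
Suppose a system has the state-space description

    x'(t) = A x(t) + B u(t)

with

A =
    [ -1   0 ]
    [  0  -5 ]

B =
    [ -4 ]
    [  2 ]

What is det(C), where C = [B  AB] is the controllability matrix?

32

AB = [[4], [-10]]
Controllability matrix C = [B  AB] = [[-4, 4], [2, -10]]
det(C) = (-4)·(-10) - 4·2 = 40 - 8 = 32
Since det(C) ≠ 0, rank(C) = 2 and the system is completely controllable.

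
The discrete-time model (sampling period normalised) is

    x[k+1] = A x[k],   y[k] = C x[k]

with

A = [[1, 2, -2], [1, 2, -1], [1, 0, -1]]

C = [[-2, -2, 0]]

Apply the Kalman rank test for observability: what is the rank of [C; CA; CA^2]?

3

CA = [[-4, -8, 6]]
CA^2 = [[-6, -24, 10]]
Observability matrix O = [C; CA; CA^2] = [[-2, -2, 0], [-4, -8, 6], [-6, -24, 10]]
det(O) = (-2)·((-8)·10 - 6·(-24)) - (-2)·((-4)·10 - 6·(-6)) + 0·((-4)·(-24) - (-8)·(-6)) = (-2)·64 - (-2)·(-4) + 0·48 = -136 ≠ 0, so rank(O) = 3.
rank(O) = 3 = n, so the pair (A, C) is completely observable.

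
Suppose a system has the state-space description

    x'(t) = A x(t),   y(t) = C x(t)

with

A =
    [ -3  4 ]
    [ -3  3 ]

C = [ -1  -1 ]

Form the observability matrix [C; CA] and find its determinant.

CA = [[6, -7]]
Observability matrix O = [C; CA] = [[-1, -1], [6, -7]]
det(O) = (-1)·(-7) - (-1)·6 = 7 - (-6) = 13
Since det(O) ≠ 0, rank(O) = 2 and the system is completely observable.

13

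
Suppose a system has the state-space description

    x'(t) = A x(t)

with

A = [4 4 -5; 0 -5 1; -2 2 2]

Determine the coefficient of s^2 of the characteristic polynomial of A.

-1

Expand det(sI - A) for the 3×3 matrix.
p(s) = s^3 - s^2 - 34s + 6.
(Check: constant term = det(-A) = (-1)^3 det A = 6; coefficient of s^2 = -tr A = -1.)
The coefficient of s^2 is -1.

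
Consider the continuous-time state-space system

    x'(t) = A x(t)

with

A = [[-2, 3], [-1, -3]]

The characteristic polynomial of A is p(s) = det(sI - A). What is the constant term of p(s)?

For a 2×2 matrix, det(sI - A) = s^2 - (tr A)s + det A.
tr A = -5, det A = 9.
So p(s) = s^2 + 5s + 9.
The constant term is 9.

9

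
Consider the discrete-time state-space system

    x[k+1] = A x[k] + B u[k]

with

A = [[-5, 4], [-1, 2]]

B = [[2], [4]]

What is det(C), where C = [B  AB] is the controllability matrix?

-12

AB = [[6], [6]]
Controllability matrix C = [B  AB] = [[2, 6], [4, 6]]
det(C) = 2·6 - 6·4 = 12 - 24 = -12
Since det(C) ≠ 0, rank(C) = 2 and the system is completely controllable.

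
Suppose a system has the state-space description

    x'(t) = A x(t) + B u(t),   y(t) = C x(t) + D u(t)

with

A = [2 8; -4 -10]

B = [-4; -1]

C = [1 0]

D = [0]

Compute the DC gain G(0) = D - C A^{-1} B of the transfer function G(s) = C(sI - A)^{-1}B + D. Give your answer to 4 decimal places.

G(0) = C(-A)^{-1}B + D = -C A^{-1} B + D.
det A = 12, so A^{-1} = (1/12)·adj(A) = [[-5/6, -2/3], [1/3, 1/6]]
A^{-1} B = [4, -3/2]^T
C A^{-1} B = 4
G(0) = D - C A^{-1} B = 0 - (4) = -4

-4.0000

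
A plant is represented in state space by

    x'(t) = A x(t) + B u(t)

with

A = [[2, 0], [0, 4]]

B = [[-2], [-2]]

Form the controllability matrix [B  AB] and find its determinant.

AB = [[-4], [-8]]
Controllability matrix C = [B  AB] = [[-2, -4], [-2, -8]]
det(C) = (-2)·(-8) - (-4)·(-2) = 16 - 8 = 8
Since det(C) ≠ 0, rank(C) = 2 and the system is completely controllable.

8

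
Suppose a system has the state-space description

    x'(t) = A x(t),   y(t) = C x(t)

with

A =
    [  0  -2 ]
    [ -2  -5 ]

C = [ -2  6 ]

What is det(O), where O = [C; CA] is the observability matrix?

124

CA = [[-12, -26]]
Observability matrix O = [C; CA] = [[-2, 6], [-12, -26]]
det(O) = (-2)·(-26) - 6·(-12) = 52 - (-72) = 124
Since det(O) ≠ 0, rank(O) = 2 and the system is completely observable.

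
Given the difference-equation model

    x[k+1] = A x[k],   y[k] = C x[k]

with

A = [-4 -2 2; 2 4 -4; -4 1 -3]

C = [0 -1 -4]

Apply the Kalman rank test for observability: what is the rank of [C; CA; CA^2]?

3

CA = [[14, -8, 16]]
CA^2 = [[-136, -44, 12]]
Observability matrix O = [C; CA; CA^2] = [[0, -1, -4], [14, -8, 16], [-136, -44, 12]]
det(O) = 0·((-8)·12 - 16·(-44)) - (-1)·(14·12 - 16·(-136)) + (-4)·(14·(-44) - (-8)·(-136)) = 0·608 - (-1)·2344 + (-4)·(-1704) = 9160 ≠ 0, so rank(O) = 3.
rank(O) = 3 = n, so the pair (A, C) is completely observable.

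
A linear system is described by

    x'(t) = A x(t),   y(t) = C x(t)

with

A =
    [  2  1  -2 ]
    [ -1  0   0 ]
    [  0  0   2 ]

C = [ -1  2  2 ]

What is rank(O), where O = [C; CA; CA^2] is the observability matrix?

CA = [[-4, -1, 6]]
CA^2 = [[-7, -4, 20]]
Observability matrix O = [C; CA; CA^2] = [[-1, 2, 2], [-4, -1, 6], [-7, -4, 20]]
det(O) = (-1)·((-1)·20 - 6·(-4)) - 2·((-4)·20 - 6·(-7)) + 2·((-4)·(-4) - (-1)·(-7)) = (-1)·4 - 2·(-38) + 2·9 = 90 ≠ 0, so rank(O) = 3.
rank(O) = 3 = n, so the pair (A, C) is completely observable.

3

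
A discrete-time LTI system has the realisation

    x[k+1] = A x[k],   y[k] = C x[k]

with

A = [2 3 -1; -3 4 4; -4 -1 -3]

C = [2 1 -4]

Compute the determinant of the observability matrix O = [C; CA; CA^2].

CA = [[17, 14, 14]]
CA^2 = [[-64, 93, -3]]
Observability matrix O = [C; CA; CA^2] = [[2, 1, -4], [17, 14, 14], [-64, 93, -3]]
Expanding along the first row, det(O) = 2·(14·(-3) - 14·93) - 1·(17·(-3) - 14·(-64)) + (-4)·(17·93 - 14·(-64)) = 2·(-1344) - 1·845 + (-4)·2477 = -13441
Since det(O) ≠ 0, rank(O) = 3 and the system is completely observable.

-13441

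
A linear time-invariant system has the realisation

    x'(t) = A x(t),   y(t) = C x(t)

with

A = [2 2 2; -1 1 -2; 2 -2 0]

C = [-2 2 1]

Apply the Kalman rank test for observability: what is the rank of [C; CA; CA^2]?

3

CA = [[-4, -4, -8]]
CA^2 = [[-20, 4, 0]]
Observability matrix O = [C; CA; CA^2] = [[-2, 2, 1], [-4, -4, -8], [-20, 4, 0]]
det(O) = (-2)·((-4)·0 - (-8)·4) - 2·((-4)·0 - (-8)·(-20)) + 1·((-4)·4 - (-4)·(-20)) = (-2)·32 - 2·(-160) + 1·(-96) = 160 ≠ 0, so rank(O) = 3.
rank(O) = 3 = n, so the pair (A, C) is completely observable.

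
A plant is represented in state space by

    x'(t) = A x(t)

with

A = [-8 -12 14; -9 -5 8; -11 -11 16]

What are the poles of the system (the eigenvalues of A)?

-6, 4, 5

det(sI - A) = s^3 - (tr A)s^2 + (M11 + M22 + M33)s - det A, where Mii is the 2×2 principal minor of A obtained by deleting row i and column i.
tr A = (-8) + (-5) + 16 = 3; M11 = (-5)·16 - 8·(-11) = -80 - (-88) = 8; M22 = (-8)·16 - 14·(-11) = -128 - (-154) = 26; M33 = (-8)·(-5) - (-12)·(-9) = 40 - 108 = -68; sum of minors = -34.
det A = (-8)·((-5)·16 - 8·(-11)) - (-12)·((-9)·16 - 8·(-11)) + 14·((-9)·(-11) - (-5)·(-11)) = (-8)·8 - (-12)·(-56) + 14·44 = -120.
So p(s) = det(sI - A) = s^3 - 3s^2 - 34s + 120.
Rational-root test: any integer root divides 120. Testing small divisors, s = 4 works: p(4) = 64 + (-48) + (-136) + 120 = 0, so (s - 4) is a factor.
Dividing, p(s) = (s - 4)(s^2 + s - 30).
Factor s^2 + s - 30: two numbers with sum -1 and product -30 are 5 and -6, so s^2 + s - 30 = (s - 5)(s + 6).
Hence p(s) = (s - 5) (s - 4) (s + 6), with roots -6, 4, 5.
At least one eigenvalue has non-negative real part, so the system is not asymptotically stable.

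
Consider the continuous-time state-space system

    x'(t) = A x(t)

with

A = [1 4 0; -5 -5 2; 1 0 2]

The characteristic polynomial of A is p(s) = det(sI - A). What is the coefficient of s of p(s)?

Expand det(sI - A) for the 3×3 matrix.
p(s) = s^3 + 2s^2 + 7s - 38.
(Check: constant term = det(-A) = (-1)^3 det A = -38; coefficient of s^2 = -tr A = 2.)
The coefficient of s is 7.

7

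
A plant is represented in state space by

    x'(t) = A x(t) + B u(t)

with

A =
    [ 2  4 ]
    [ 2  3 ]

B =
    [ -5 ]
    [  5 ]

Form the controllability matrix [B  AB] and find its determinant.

-75

AB = [[10], [5]]
Controllability matrix C = [B  AB] = [[-5, 10], [5, 5]]
det(C) = (-5)·5 - 10·5 = -25 - 50 = -75
Since det(C) ≠ 0, rank(C) = 2 and the system is completely controllable.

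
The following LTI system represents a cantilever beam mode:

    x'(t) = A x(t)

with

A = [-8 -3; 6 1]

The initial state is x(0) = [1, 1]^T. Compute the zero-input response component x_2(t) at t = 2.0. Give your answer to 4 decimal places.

det(sI - A) = s^2 - (tr A)s + det A, with tr A = (-8) + 1 = -7 and det A = (-8)·1 - (-3)·6 = -8 - (-18) = 10.
So p(s) = det(sI - A) = s^2 + 7s + 10.
Factor s^2 + 7s + 10: two numbers with sum -7 and product 10 are -2 and -5, so s^2 + 7s + 10 = (s + 2)(s + 5).
Hence p(s) = (s + 2) (s + 5), with roots -5, -2.
The eigenvalues -5, -2 are distinct and real, so A is diagonalisable and x(t) = e^{At} x(0) = V diag(e^{λ_i t}) V^{-1} x(0), where the columns of V are the eigenvectors.
λ = -5: A - (-5)I = [[-3, -3], [6, 6]]. Row 1 gives (-3)·v1 + (-3)·v2 = 0, so take v_1 = [-1, 1]^T.
λ = -2: A - (-2)I = [[-6, -3], [6, 3]]. Row 1 gives (-6)·v1 + (-3)·v2 = 0, so take v_2 = [-1, 2]^T.
V = [v_1 v_2] = [[-1, -1], [1, 2]] has det V = -1, so V^{-1} = adj(V)/det V = [[-2, -1], [1, 1]].
Modal coordinates z(0) = V^{-1} x(0): (-2)·1 + (-1)·1 = -3; 1·1 + 1·1 = 2; so z(0) = [-3, 2]^T.
x_2(t) = Σ_i (v_i)_2 · z_i(0) · e^{λ_i t} (row 2 of V times the modal terms).
x_2(2.0) = 1·(-3)·e^{-5·2.0} + 2·2·e^{-2·2.0} = (-3)·0.000045 + 4·0.018316 = 0.0731.

0.0731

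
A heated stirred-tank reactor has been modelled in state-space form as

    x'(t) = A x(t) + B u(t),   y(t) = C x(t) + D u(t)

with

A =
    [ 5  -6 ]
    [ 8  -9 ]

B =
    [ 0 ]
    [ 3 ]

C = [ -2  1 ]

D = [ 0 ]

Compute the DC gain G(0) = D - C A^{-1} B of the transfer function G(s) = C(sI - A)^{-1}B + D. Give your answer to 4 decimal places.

G(0) = C(-A)^{-1}B + D = -C A^{-1} B + D.
det A = 3, so A^{-1} = (1/3)·adj(A) = [[-3, 2], [-8/3, 5/3]]
A^{-1} B = [6, 5]^T
C A^{-1} B = -7
G(0) = D - C A^{-1} B = 0 - (-7) = 7

7.0000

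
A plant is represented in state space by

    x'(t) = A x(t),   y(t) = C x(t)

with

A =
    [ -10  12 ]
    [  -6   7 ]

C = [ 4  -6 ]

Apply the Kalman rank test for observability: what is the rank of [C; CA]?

1

CA = [[-4, 6]]
Observability matrix O = [C; CA] = [[4, -6], [-4, 6]]
Every row of O is a scalar multiple of row 1 = [4, -6] (multipliers 1, -1), so the rows span a one-dimensional space.
O ≠ 0, hence rank(O) = 1.
rank(O) = 1 < n = 2, so the pair (A, C) is not completely observable.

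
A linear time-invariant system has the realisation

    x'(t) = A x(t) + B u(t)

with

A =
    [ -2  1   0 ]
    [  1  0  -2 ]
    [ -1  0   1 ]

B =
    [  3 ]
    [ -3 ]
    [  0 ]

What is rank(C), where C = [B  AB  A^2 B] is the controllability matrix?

3

AB = [[-9], [3], [-3]]
A^2B = [[21], [-3], [6]]
Controllability matrix C = [B  AB  A^2B] = [[3, -9, 21], [-3, 3, -3], [0, -3, 6]]
det(C) = 3·(3·6 - (-3)·(-3)) - (-9)·((-3)·6 - (-3)·0) + 21·((-3)·(-3) - 3·0) = 3·9 - (-9)·(-18) + 21·9 = 54 ≠ 0, so rank(C) = 3.
rank(C) = 3 = n, so the pair (A, B) is completely controllable.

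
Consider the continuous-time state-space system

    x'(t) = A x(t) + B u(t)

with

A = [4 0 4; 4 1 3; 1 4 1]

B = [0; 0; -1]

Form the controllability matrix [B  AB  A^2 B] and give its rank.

3

AB = [[-4], [-3], [-1]]
A^2B = [[-20], [-22], [-17]]
Controllability matrix C = [B  AB  A^2B] = [[0, -4, -20], [0, -3, -22], [-1, -1, -17]]
det(C) = 0·((-3)·(-17) - (-22)·(-1)) - (-4)·(0·(-17) - (-22)·(-1)) + (-20)·(0·(-1) - (-3)·(-1)) = 0·29 - (-4)·(-22) + (-20)·(-3) = -28 ≠ 0, so rank(C) = 3.
rank(C) = 3 = n, so the pair (A, B) is completely controllable.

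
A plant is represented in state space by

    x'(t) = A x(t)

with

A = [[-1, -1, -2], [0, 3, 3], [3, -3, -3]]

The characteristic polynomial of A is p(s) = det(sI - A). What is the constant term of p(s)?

Expand det(sI - A) for the 3×3 matrix.
p(s) = s^3 + s^2 + 6s - 9.
(Check: constant term = det(-A) = (-1)^3 det A = -9; coefficient of s^2 = -tr A = 1.)
The constant term is -9.

-9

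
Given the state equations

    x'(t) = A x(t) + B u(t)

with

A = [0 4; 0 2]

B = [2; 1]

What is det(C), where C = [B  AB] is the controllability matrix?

AB = [[4], [2]]
Controllability matrix C = [B  AB] = [[2, 4], [1, 2]]
det(C) = 2·2 - 4·1 = 4 - 4 = 0
Since det(C) = 0, rank(C) < 2 and the system is not completely controllable.

0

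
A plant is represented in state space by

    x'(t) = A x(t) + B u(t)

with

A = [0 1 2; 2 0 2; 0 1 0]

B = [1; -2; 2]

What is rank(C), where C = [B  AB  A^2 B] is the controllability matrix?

3

AB = [[2], [6], [-2]]
A^2B = [[2], [0], [6]]
Controllability matrix C = [B  AB  A^2B] = [[1, 2, 2], [-2, 6, 0], [2, -2, 6]]
det(C) = 1·(6·6 - 0·(-2)) - 2·((-2)·6 - 0·2) + 2·((-2)·(-2) - 6·2) = 1·36 - 2·(-12) + 2·(-8) = 44 ≠ 0, so rank(C) = 3.
rank(C) = 3 = n, so the pair (A, B) is completely controllable.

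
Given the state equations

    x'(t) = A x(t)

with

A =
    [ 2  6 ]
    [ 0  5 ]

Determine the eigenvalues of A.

det(sI - A) = s^2 - (tr A)s + det A, with tr A = 2 + 5 = 7 and det A = 2·5 - 6·0 = 10 - 0 = 10.
So p(s) = det(sI - A) = s^2 - 7s + 10.
Factor s^2 - 7s + 10: two numbers with sum 7 and product 10 are 5 and 2, so s^2 - 7s + 10 = (s - 5)(s - 2).
Hence p(s) = (s - 5) (s - 2), with roots 2, 5.
At least one eigenvalue has non-negative real part, so the system is not asymptotically stable.

2, 5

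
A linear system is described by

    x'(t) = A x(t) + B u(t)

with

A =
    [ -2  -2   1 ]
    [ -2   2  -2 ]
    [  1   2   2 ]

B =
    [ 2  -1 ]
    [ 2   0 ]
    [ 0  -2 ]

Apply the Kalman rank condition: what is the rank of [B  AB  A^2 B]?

AB = [[-8, 0], [0, 6], [6, -5]]
A^2B = [[22, -17], [4, 22], [4, 2]]
Controllability matrix C = [B  AB  A^2B] = [[2, -1, -8, 0, 22, -17], [2, 0, 0, 6, 4, 22], [0, -2, 6, -5, 4, 2]]
Take the 3×3 submatrix of C formed by columns 1, 2, 3: [[2, -1, -8], [2, 0, 0], [0, -2, 6]]. Its determinant is 2·(0·6 - 0·(-2)) - (-1)·(2·6 - 0·0) + (-8)·(2·(-2) - 0·0) = 2·0 - (-1)·12 + (-8)·(-4) = 44 ≠ 0.
So rank(C) ≥ 3; since C has 3 rows, rank(C) = 3.
rank(C) = 3 = n, so the pair (A, B) is completely controllable.

3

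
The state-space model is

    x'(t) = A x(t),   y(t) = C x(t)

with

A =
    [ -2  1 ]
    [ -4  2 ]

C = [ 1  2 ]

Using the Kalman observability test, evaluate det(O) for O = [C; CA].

CA = [[-10, 5]]
Observability matrix O = [C; CA] = [[1, 2], [-10, 5]]
det(O) = 1·5 - 2·(-10) = 5 - (-20) = 25
Since det(O) ≠ 0, rank(O) = 2 and the system is completely observable.

25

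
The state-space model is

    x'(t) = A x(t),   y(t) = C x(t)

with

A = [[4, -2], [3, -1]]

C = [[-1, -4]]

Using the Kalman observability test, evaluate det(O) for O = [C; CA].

CA = [[-16, 6]]
Observability matrix O = [C; CA] = [[-1, -4], [-16, 6]]
det(O) = (-1)·6 - (-4)·(-16) = -6 - 64 = -70
Since det(O) ≠ 0, rank(O) = 2 and the system is completely observable.

-70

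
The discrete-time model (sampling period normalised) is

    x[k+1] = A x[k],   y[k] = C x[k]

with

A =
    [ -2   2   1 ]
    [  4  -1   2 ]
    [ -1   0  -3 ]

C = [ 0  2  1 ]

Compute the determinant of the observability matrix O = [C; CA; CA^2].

20

CA = [[7, -2, 1]]
CA^2 = [[-23, 16, 0]]
Observability matrix O = [C; CA; CA^2] = [[0, 2, 1], [7, -2, 1], [-23, 16, 0]]
Expanding along the first row, det(O) = 0·((-2)·0 - 1·16) - 2·(7·0 - 1·(-23)) + 1·(7·16 - (-2)·(-23)) = 0·(-16) - 2·23 + 1·66 = 20
Since det(O) ≠ 0, rank(O) = 3 and the system is completely observable.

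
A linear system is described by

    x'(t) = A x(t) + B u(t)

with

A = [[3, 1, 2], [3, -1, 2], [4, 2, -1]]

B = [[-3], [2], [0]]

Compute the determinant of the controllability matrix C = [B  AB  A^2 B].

-582

AB = [[-7], [-11], [-8]]
A^2B = [[-48], [-26], [-42]]
Controllability matrix C = [B  AB  A^2B] = [[-3, -7, -48], [2, -11, -26], [0, -8, -42]]
Expanding along the first row, det(C) = (-3)·((-11)·(-42) - (-26)·(-8)) - (-7)·(2·(-42) - (-26)·0) + (-48)·(2·(-8) - (-11)·0) = (-3)·254 - (-7)·(-84) + (-48)·(-16) = -582
Since det(C) ≠ 0, rank(C) = 3 and the system is completely controllable.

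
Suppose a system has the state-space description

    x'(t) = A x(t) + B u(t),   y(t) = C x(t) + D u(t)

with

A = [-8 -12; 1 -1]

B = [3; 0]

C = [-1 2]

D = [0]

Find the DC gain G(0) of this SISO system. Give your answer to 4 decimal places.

G(0) = C(-A)^{-1}B + D = -C A^{-1} B + D.
det A = 20, so A^{-1} = (1/20)·adj(A) = [[-1/20, 3/5], [-1/20, -2/5]]
A^{-1} B = [-3/20, -3/20]^T
C A^{-1} B = -3/20
G(0) = D - C A^{-1} B = 0 - (-3/20) = 3/20 ≈ 0.1500

0.1500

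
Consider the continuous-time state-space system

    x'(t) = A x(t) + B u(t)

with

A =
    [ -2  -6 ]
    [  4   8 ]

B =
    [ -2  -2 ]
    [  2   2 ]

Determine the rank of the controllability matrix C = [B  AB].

AB = [[-8, -8], [8, 8]]
Controllability matrix C = [B  AB] = [[-2, -2, -8, -8], [2, 2, 8, 8]]
Every column of C is a scalar multiple of column 1 = [-2, 2] (multipliers 1, 1, 4, 4), so the columns span a one-dimensional space.
C ≠ 0, hence rank(C) = 1.
rank(C) = 1 < n = 2, so the pair (A, B) is not completely controllable.

1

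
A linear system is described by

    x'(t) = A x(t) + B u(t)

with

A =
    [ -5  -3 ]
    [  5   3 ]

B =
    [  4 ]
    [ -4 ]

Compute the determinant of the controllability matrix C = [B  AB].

0

AB = [[-8], [8]]
Controllability matrix C = [B  AB] = [[4, -8], [-4, 8]]
det(C) = 4·8 - (-8)·(-4) = 32 - 32 = 0
Since det(C) = 0, rank(C) < 2 and the system is not completely controllable.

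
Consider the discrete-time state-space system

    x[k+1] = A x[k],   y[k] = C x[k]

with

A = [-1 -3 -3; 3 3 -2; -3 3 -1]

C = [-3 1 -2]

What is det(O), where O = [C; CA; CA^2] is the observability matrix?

CA = [[12, 6, 9]]
CA^2 = [[-21, 9, -57]]
Observability matrix O = [C; CA; CA^2] = [[-3, 1, -2], [12, 6, 9], [-21, 9, -57]]
Expanding along the first row, det(O) = (-3)·(6·(-57) - 9·9) - 1·(12·(-57) - 9·(-21)) + (-2)·(12·9 - 6·(-21)) = (-3)·(-423) - 1·(-495) + (-2)·234 = 1296
Since det(O) ≠ 0, rank(O) = 3 and the system is completely observable.

1296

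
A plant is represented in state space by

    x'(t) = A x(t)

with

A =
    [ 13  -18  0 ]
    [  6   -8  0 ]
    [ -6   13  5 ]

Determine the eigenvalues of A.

1, 4, 5

det(sI - A) = s^3 - (tr A)s^2 + (M11 + M22 + M33)s - det A, where Mii is the 2×2 principal minor of A obtained by deleting row i and column i.
tr A = 13 + (-8) + 5 = 10; M11 = (-8)·5 - 0·13 = -40 - 0 = -40; M22 = 13·5 - 0·(-6) = 65 - 0 = 65; M33 = 13·(-8) - (-18)·6 = -104 - (-108) = 4; sum of minors = 29.
det A = 13·((-8)·5 - 0·13) - (-18)·(6·5 - 0·(-6)) + 0·(6·13 - (-8)·(-6)) = 13·(-40) - (-18)·30 + 0·30 = 20.
So p(s) = det(sI - A) = s^3 - 10s^2 + 29s - 20.
Rational-root test: any integer root divides -20. Testing small divisors, s = 1 works: p(1) = 1 + (-10) + 29 + (-20) = 0, so (s - 1) is a factor.
Dividing, p(s) = (s - 1)(s^2 - 9s + 20).
Factor s^2 - 9s + 20: two numbers with sum 9 and product 20 are 5 and 4, so s^2 - 9s + 20 = (s - 5)(s - 4).
Hence p(s) = (s - 5) (s - 4) (s - 1), with roots 1, 4, 5.
At least one eigenvalue has non-negative real part, so the system is not asymptotically stable.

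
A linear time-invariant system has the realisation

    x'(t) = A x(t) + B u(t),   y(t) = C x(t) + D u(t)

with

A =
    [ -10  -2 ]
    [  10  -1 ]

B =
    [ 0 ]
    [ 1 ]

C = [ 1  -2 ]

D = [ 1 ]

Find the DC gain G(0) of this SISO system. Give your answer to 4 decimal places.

0.2667

G(0) = C(-A)^{-1}B + D = -C A^{-1} B + D.
det A = 30, so A^{-1} = (1/30)·adj(A) = [[-1/30, 1/15], [-1/3, -1/3]]
A^{-1} B = [1/15, -1/3]^T
C A^{-1} B = 11/15
G(0) = D - C A^{-1} B = 1 - (11/15) = 4/15 ≈ 0.2667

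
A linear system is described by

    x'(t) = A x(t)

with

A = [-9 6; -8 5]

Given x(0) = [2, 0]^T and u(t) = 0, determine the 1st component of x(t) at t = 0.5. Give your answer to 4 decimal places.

det(sI - A) = s^2 - (tr A)s + det A, with tr A = (-9) + 5 = -4 and det A = (-9)·5 - 6·(-8) = -45 - (-48) = 3.
So p(s) = det(sI - A) = s^2 + 4s + 3.
Factor s^2 + 4s + 3: two numbers with sum -4 and product 3 are -1 and -3, so s^2 + 4s + 3 = (s + 1)(s + 3).
Hence p(s) = (s + 1) (s + 3), with roots -3, -1.
The eigenvalues -3, -1 are distinct and real, so A is diagonalisable and x(t) = e^{At} x(0) = V diag(e^{λ_i t}) V^{-1} x(0), where the columns of V are the eigenvectors.
λ = -3: A - (-3)I = [[-6, 6], [-8, 8]]. Row 1 gives (-6)·v1 + 6·v2 = 0, so take v_1 = [-1, -1]^T.
λ = -1: A - (-1)I = [[-8, 6], [-8, 6]]. Row 1 gives (-8)·v1 + 6·v2 = 0, so take v_2 = [3, 4]^T.
V = [v_1 v_2] = [[-1, 3], [-1, 4]] has det V = -1, so V^{-1} = adj(V)/det V = [[-4, 3], [-1, 1]].
Modal coordinates z(0) = V^{-1} x(0): (-4)·2 + 3·0 = -8; (-1)·2 + 1·0 = -2; so z(0) = [-8, -2]^T.
x_1(t) = Σ_i (v_i)_1 · z_i(0) · e^{λ_i t} (row 1 of V times the modal terms).
x_1(0.5) = (-1)·(-8)·e^{-3·0.5} + 3·(-2)·e^{-1·0.5} = 8·0.223130 + (-6)·0.606531 = -1.8541.

-1.8541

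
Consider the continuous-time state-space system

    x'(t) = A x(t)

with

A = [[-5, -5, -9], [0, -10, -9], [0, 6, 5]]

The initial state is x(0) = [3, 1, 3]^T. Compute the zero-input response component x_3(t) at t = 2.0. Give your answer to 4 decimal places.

det(sI - A) = s^3 - (tr A)s^2 + (M11 + M22 + M33)s - det A, where Mii is the 2×2 principal minor of A obtained by deleting row i and column i.
tr A = (-5) + (-10) + 5 = -10; M11 = (-10)·5 - (-9)·6 = -50 - (-54) = 4; M22 = (-5)·5 - (-9)·0 = -25 - 0 = -25; M33 = (-5)·(-10) - (-5)·0 = 50 - 0 = 50; sum of minors = 29.
det A = (-5)·((-10)·5 - (-9)·6) - (-5)·(0·5 - (-9)·0) + (-9)·(0·6 - (-10)·0) = (-5)·4 - (-5)·0 + (-9)·0 = -20.
So p(s) = det(sI - A) = s^3 + 10s^2 + 29s + 20.
Rational-root test: any integer root divides 20. Testing small divisors, s = -1 works: p(-1) = -1 + 10 + (-29) + 20 = 0, so (s + 1) is a factor.
Dividing, p(s) = (s + 1)(s^2 + 9s + 20).
Factor s^2 + 9s + 20: two numbers with sum -9 and product 20 are -4 and -5, so s^2 + 9s + 20 = (s + 4)(s + 5).
Hence p(s) = (s + 1) (s + 4) (s + 5), with roots -5, -4, -1.
The eigenvalues -5, -4, -1 are distinct and real, so A is diagonalisable and x(t) = e^{At} x(0) = V diag(e^{λ_i t}) V^{-1} x(0), where the columns of V are the eigenvectors.
λ = -5: A - (-5)I = [[0, -5, -9], [0, -5, -9], [0, 6, 10]]. v must be orthogonal to every row; (row 1) × (row 3) = [4, 0, 0], so take v_1 = [1, 0, 0]^T.
λ = -4: A - (-4)I = [[-1, -5, -9], [0, -6, -9], [0, 6, 9]]. v must be orthogonal to every row; (row 1) × (row 2) = [-9, -9, 6], so take v_2 = [3, 3, -2]^T.
λ = -1: A - (-1)I = [[-4, -5, -9], [0, -9, -9], [0, 6, 6]]. v must be orthogonal to every row; (row 1) × (row 2) = [-36, -36, 36], so take v_3 = [-1, -1, 1]^T.
V = [v_1 v_2 v_3] = [[1, 3, -1], [0, 3, -1], [0, -2, 1]] has det V = 1, so V^{-1} = adj(V)/det V = [[1, -1, 0], [0, 1, 1], [0, 2, 3]].
Modal coordinates z(0) = V^{-1} x(0): 1·3 + (-1)·1 + 0·3 = 2; 0·3 + 1·1 + 1·3 = 4; 0·3 + 2·1 + 3·3 = 11; so z(0) = [2, 4, 11]^T.
x_3(t) = Σ_i (v_i)_3 · z_i(0) · e^{λ_i t} (row 3 of V times the modal terms).
x_3(2.0) = 0·2·e^{-5·2.0} + (-2)·4·e^{-4·2.0} + 1·11·e^{-1·2.0} = 0·0.000045 + (-8)·0.000335 + 11·0.135335 = 1.4860.

1.4860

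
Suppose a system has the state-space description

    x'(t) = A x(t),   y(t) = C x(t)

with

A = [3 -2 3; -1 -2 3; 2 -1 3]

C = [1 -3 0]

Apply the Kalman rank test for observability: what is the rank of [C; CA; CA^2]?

3

CA = [[6, 4, -6]]
CA^2 = [[2, -14, 12]]
Observability matrix O = [C; CA; CA^2] = [[1, -3, 0], [6, 4, -6], [2, -14, 12]]
det(O) = 1·(4·12 - (-6)·(-14)) - (-3)·(6·12 - (-6)·2) + 0·(6·(-14) - 4·2) = 1·(-36) - (-3)·84 + 0·(-92) = 216 ≠ 0, so rank(O) = 3.
rank(O) = 3 = n, so the pair (A, C) is completely observable.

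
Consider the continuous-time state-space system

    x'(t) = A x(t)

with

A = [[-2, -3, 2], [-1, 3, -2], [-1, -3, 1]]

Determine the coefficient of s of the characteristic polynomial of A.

Expand det(sI - A) for the 3×3 matrix.
p(s) = s^3 - 2s^2 - 12s - 9.
(Check: constant term = det(-A) = (-1)^3 det A = -9; coefficient of s^2 = -tr A = -2.)
The coefficient of s is -12.

-12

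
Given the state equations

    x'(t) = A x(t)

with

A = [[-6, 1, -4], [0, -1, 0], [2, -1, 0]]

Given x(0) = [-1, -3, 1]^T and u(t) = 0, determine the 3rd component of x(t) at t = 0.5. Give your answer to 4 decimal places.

1.0838

det(sI - A) = s^3 - (tr A)s^2 + (M11 + M22 + M33)s - det A, where Mii is the 2×2 principal minor of A obtained by deleting row i and column i.
tr A = (-6) + (-1) + 0 = -7; M11 = (-1)·0 - 0·(-1) = 0 - 0 = 0; M22 = (-6)·0 - (-4)·2 = 0 - (-8) = 8; M33 = (-6)·(-1) - 1·0 = 6 - 0 = 6; sum of minors = 14.
det A = (-6)·((-1)·0 - 0·(-1)) - 1·(0·0 - 0·2) + (-4)·(0·(-1) - (-1)·2) = (-6)·0 - 1·0 + (-4)·2 = -8.
So p(s) = det(sI - A) = s^3 + 7s^2 + 14s + 8.
Rational-root test: any integer root divides 8. Testing small divisors, s = -1 works: p(-1) = -1 + 7 + (-14) + 8 = 0, so (s + 1) is a factor.
Dividing, p(s) = (s + 1)(s^2 + 6s + 8).
Factor s^2 + 6s + 8: two numbers with sum -6 and product 8 are -2 and -4, so s^2 + 6s + 8 = (s + 2)(s + 4).
Hence p(s) = (s + 1) (s + 2) (s + 4), with roots -4, -2, -1.
The eigenvalues -4, -2, -1 are distinct and real, so A is diagonalisable and x(t) = e^{At} x(0) = V diag(e^{λ_i t}) V^{-1} x(0), where the columns of V are the eigenvectors.
λ = -4: A - (-4)I = [[-2, 1, -4], [0, 3, 0], [2, -1, 4]]. v must be orthogonal to every row; (row 1) × (row 2) = [12, 0, -6], so take v_1 = [2, 0, -1]^T.
λ = -2: A - (-2)I = [[-4, 1, -4], [0, 1, 0], [2, -1, 2]]. v must be orthogonal to every row; (row 1) × (row 2) = [4, 0, -4], so take v_2 = [-1, 0, 1]^T.
λ = -1: A - (-1)I = [[-5, 1, -4], [0, 0, 0], [2, -1, 1]]. v must be orthogonal to every row; (row 1) × (row 3) = [-3, -3, 3], so take v_3 = [-1, -1, 1]^T.
V = [v_1 v_2 v_3] = [[2, -1, -1], [0, 0, -1], [-1, 1, 1]] has det V = 1, so V^{-1} = adj(V)/det V = [[1, 0, 1], [1, 1, 2], [0, -1, 0]].
Modal coordinates z(0) = V^{-1} x(0): 1·(-1) + 0·(-3) + 1·1 = 0; 1·(-1) + 1·(-3) + 2·1 = -2; 0·(-1) + (-1)·(-3) + 0·1 = 3; so z(0) = [0, -2, 3]^T.
x_3(t) = Σ_i (v_i)_3 · z_i(0) · e^{λ_i t} (row 3 of V times the modal terms).
x_3(0.5) = (-1)·0·e^{-4·0.5} + 1·(-2)·e^{-2·0.5} + 1·3·e^{-1·0.5} = 0·0.135335 + (-2)·0.367879 + 3·0.606531 = 1.0838.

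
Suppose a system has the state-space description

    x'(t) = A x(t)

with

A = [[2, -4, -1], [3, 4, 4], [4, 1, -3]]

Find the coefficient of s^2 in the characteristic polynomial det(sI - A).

-3

Expand det(sI - A) for the 3×3 matrix.
p(s) = s^3 - 3s^2 + 2s + 119.
(Check: constant term = det(-A) = (-1)^3 det A = 119; coefficient of s^2 = -tr A = -3.)
The coefficient of s^2 is -3.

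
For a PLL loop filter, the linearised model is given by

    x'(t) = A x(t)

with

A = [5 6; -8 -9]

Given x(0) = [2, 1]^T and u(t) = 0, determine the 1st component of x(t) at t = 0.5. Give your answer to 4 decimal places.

det(sI - A) = s^2 - (tr A)s + det A, with tr A = 5 + (-9) = -4 and det A = 5·(-9) - 6·(-8) = -45 - (-48) = 3.
So p(s) = det(sI - A) = s^2 + 4s + 3.
Factor s^2 + 4s + 3: two numbers with sum -4 and product 3 are -1 and -3, so s^2 + 4s + 3 = (s + 1)(s + 3).
Hence p(s) = (s + 1) (s + 3), with roots -3, -1.
The eigenvalues -3, -1 are distinct and real, so A is diagonalisable and x(t) = e^{At} x(0) = V diag(e^{λ_i t}) V^{-1} x(0), where the columns of V are the eigenvectors.
λ = -3: A - (-3)I = [[8, 6], [-8, -6]]. Row 1 gives 8·v1 + 6·v2 = 0, so take v_1 = [-3, 4]^T.
λ = -1: A - (-1)I = [[6, 6], [-8, -8]]. Row 1 gives 6·v1 + 6·v2 = 0, so take v_2 = [1, -1]^T.
V = [v_1 v_2] = [[-3, 1], [4, -1]] has det V = -1, so V^{-1} = adj(V)/det V = [[1, 1], [4, 3]].
Modal coordinates z(0) = V^{-1} x(0): 1·2 + 1·1 = 3; 4·2 + 3·1 = 11; so z(0) = [3, 11]^T.
x_1(t) = Σ_i (v_i)_1 · z_i(0) · e^{λ_i t} (row 1 of V times the modal terms).
x_1(0.5) = (-3)·3·e^{-3·0.5} + 1·11·e^{-1·0.5} = (-9)·0.223130 + 11·0.606531 = 4.6637.

4.6637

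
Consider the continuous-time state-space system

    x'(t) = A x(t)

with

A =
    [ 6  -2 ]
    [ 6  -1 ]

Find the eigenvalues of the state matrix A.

2, 3

det(sI - A) = s^2 - (tr A)s + det A, with tr A = 6 + (-1) = 5 and det A = 6·(-1) - (-2)·6 = -6 - (-12) = 6.
So p(s) = det(sI - A) = s^2 - 5s + 6.
Factor s^2 - 5s + 6: two numbers with sum 5 and product 6 are 3 and 2, so s^2 - 5s + 6 = (s - 3)(s - 2).
Hence p(s) = (s - 3) (s - 2), with roots 2, 3.
At least one eigenvalue has non-negative real part, so the system is not asymptotically stable.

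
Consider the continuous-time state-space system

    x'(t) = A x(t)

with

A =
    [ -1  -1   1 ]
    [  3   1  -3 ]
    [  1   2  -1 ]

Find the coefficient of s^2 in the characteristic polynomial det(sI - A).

1

Expand det(sI - A) for the 3×3 matrix.
p(s) = s^3 + s^2 + 7s.
(Check: constant term = det(-A) = (-1)^3 det A = 0; coefficient of s^2 = -tr A = 1.)
The coefficient of s^2 is 1.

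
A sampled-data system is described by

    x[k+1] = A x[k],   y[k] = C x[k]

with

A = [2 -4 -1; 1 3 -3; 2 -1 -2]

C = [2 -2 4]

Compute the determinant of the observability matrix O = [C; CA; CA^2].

CA = [[10, -18, -4]]
CA^2 = [[-6, -90, 52]]
Observability matrix O = [C; CA; CA^2] = [[2, -2, 4], [10, -18, -4], [-6, -90, 52]]
Expanding along the first row, det(O) = 2·((-18)·52 - (-4)·(-90)) - (-2)·(10·52 - (-4)·(-6)) + 4·(10·(-90) - (-18)·(-6)) = 2·(-1296) - (-2)·496 + 4·(-1008) = -5632
Since det(O) ≠ 0, rank(O) = 3 and the system is completely observable.

-5632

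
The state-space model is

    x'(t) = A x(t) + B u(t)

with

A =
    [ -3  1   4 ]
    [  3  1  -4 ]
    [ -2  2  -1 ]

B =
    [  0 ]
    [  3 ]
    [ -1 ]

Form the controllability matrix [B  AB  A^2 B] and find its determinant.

AB = [[-1], [7], [7]]
A^2B = [[38], [-24], [9]]
Controllability matrix C = [B  AB  A^2B] = [[0, -1, 38], [3, 7, -24], [-1, 7, 9]]
Expanding along the first row, det(C) = 0·(7·9 - (-24)·7) - (-1)·(3·9 - (-24)·(-1)) + 38·(3·7 - 7·(-1)) = 0·231 - (-1)·3 + 38·28 = 1067
Since det(C) ≠ 0, rank(C) = 3 and the system is completely controllable.

1067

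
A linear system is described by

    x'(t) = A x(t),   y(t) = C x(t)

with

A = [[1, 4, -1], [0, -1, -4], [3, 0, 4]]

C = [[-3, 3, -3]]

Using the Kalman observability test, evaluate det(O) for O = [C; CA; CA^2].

8019

CA = [[-12, -15, -21]]
CA^2 = [[-75, -33, -12]]
Observability matrix O = [C; CA; CA^2] = [[-3, 3, -3], [-12, -15, -21], [-75, -33, -12]]
Expanding along the first row, det(O) = (-3)·((-15)·(-12) - (-21)·(-33)) - 3·((-12)·(-12) - (-21)·(-75)) + (-3)·((-12)·(-33) - (-15)·(-75)) = (-3)·(-513) - 3·(-1431) + (-3)·(-729) = 8019
Since det(O) ≠ 0, rank(O) = 3 and the system is completely observable.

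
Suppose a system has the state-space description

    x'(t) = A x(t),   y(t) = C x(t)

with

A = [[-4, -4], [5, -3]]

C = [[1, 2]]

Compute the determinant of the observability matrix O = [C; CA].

-22

CA = [[6, -10]]
Observability matrix O = [C; CA] = [[1, 2], [6, -10]]
det(O) = 1·(-10) - 2·6 = -10 - 12 = -22
Since det(O) ≠ 0, rank(O) = 2 and the system is completely observable.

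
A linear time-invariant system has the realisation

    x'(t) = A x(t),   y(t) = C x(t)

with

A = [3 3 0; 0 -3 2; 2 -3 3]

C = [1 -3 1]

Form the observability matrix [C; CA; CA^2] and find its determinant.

192

CA = [[5, 9, -3]]
CA^2 = [[9, -3, 9]]
Observability matrix O = [C; CA; CA^2] = [[1, -3, 1], [5, 9, -3], [9, -3, 9]]
Expanding along the first row, det(O) = 1·(9·9 - (-3)·(-3)) - (-3)·(5·9 - (-3)·9) + 1·(5·(-3) - 9·9) = 1·72 - (-3)·72 + 1·(-96) = 192
Since det(O) ≠ 0, rank(O) = 3 and the system is completely observable.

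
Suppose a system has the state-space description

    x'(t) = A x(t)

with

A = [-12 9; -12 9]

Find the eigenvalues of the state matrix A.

det(sI - A) = s^2 - (tr A)s + det A, with tr A = (-12) + 9 = -3 and det A = (-12)·9 - 9·(-12) = -108 - (-108) = 0.
So p(s) = det(sI - A) = s^2 + 3s.
Factor s^2 + 3s: two numbers with sum -3 and product 0 are 0 and -3, so s^2 + 3s = s(s + 3).
Hence p(s) = s (s + 3), with roots -3, 0.
At least one eigenvalue has non-negative real part, so the system is not asymptotically stable.

-3, 0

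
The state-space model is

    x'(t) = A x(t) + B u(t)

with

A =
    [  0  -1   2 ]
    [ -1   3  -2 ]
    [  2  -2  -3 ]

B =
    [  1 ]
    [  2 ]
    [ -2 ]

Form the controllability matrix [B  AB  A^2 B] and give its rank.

3

AB = [[-6], [9], [4]]
A^2B = [[-1], [25], [-42]]
Controllability matrix C = [B  AB  A^2B] = [[1, -6, -1], [2, 9, 25], [-2, 4, -42]]
det(C) = 1·(9·(-42) - 25·4) - (-6)·(2·(-42) - 25·(-2)) + (-1)·(2·4 - 9·(-2)) = 1·(-478) - (-6)·(-34) + (-1)·26 = -708 ≠ 0, so rank(C) = 3.
rank(C) = 3 = n, so the pair (A, B) is completely controllable.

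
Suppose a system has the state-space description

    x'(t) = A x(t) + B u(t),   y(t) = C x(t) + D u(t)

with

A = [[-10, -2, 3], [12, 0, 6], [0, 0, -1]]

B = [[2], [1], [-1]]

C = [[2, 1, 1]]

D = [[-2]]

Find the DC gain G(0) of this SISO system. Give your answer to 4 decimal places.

-4.7500

G(0) = C(-A)^{-1}B + D = -C A^{-1} B + D.
det A = -24, so A^{-1} = (1/-24)·adj(A) = [[0, 1/12, 1/2], [-1/2, -5/12, -4], [0, 0, -1]]
A^{-1} B = [-5/12, 31/12, 1]^T
C A^{-1} B = 11/4
G(0) = D - C A^{-1} B = -2 - (11/4) = -19/4 ≈ -4.7500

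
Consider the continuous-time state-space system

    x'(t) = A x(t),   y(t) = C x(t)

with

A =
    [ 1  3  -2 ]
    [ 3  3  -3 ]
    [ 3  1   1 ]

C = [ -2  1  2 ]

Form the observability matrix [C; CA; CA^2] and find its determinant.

CA = [[7, -1, 3]]
CA^2 = [[13, 21, -8]]
Observability matrix O = [C; CA; CA^2] = [[-2, 1, 2], [7, -1, 3], [13, 21, -8]]
Expanding along the first row, det(O) = (-2)·((-1)·(-8) - 3·21) - 1·(7·(-8) - 3·13) + 2·(7·21 - (-1)·13) = (-2)·(-55) - 1·(-95) + 2·160 = 525
Since det(O) ≠ 0, rank(O) = 3 and the system is completely observable.

525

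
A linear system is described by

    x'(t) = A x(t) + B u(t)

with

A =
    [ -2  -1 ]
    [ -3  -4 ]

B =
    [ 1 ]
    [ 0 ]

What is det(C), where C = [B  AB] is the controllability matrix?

-3

AB = [[-2], [-3]]
Controllability matrix C = [B  AB] = [[1, -2], [0, -3]]
det(C) = 1·(-3) - (-2)·0 = -3 - 0 = -3
Since det(C) ≠ 0, rank(C) = 2 and the system is completely controllable.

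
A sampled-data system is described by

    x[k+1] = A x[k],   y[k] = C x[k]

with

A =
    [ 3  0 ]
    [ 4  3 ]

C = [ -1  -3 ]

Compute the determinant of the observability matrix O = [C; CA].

CA = [[-15, -9]]
Observability matrix O = [C; CA] = [[-1, -3], [-15, -9]]
det(O) = (-1)·(-9) - (-3)·(-15) = 9 - 45 = -36
Since det(O) ≠ 0, rank(O) = 2 and the system is completely observable.

-36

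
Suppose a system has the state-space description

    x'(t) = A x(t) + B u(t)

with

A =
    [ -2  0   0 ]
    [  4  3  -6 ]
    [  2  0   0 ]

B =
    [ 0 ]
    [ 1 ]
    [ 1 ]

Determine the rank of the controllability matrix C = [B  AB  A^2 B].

2

AB = [[0], [-3], [0]]
A^2B = [[0], [-9], [0]]
Controllability matrix C = [B  AB  A^2B] = [[0, 0, 0], [1, -3, -9], [1, 0, 0]]
Row 1 of C is identically zero, so rank(C) ≤ 2.
The 2×2 minor from rows 2, 3, columns 1, 2 is 1·0 - (-3)·1 = 0 - (-3) = 3 ≠ 0, so rank(C) = 2.
rank(C) = 2 < n = 3, so the pair (A, B) is not completely controllable.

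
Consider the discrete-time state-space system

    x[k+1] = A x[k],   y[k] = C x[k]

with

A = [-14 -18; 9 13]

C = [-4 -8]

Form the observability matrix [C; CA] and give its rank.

CA = [[-16, -32]]
Observability matrix O = [C; CA] = [[-4, -8], [-16, -32]]
Every row of O is a scalar multiple of row 1 = [-4, -8] (multipliers 1, 4), so the rows span a one-dimensional space.
O ≠ 0, hence rank(O) = 1.
rank(O) = 1 < n = 2, so the pair (A, C) is not completely observable.

1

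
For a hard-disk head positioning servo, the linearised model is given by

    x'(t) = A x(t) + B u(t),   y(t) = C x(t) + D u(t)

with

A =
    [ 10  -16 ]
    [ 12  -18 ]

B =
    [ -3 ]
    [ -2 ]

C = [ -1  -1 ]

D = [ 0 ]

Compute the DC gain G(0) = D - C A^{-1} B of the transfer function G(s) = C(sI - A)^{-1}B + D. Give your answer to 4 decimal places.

3.1667

G(0) = C(-A)^{-1}B + D = -C A^{-1} B + D.
det A = 12, so A^{-1} = (1/12)·adj(A) = [[-3/2, 4/3], [-1, 5/6]]
A^{-1} B = [11/6, 4/3]^T
C A^{-1} B = -19/6
G(0) = D - C A^{-1} B = 0 - (-19/6) = 19/6 ≈ 3.1667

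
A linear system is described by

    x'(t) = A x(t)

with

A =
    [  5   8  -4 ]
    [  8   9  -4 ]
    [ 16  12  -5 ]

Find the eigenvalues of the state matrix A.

det(sI - A) = s^3 - (tr A)s^2 + (M11 + M22 + M33)s - det A, where Mii is the 2×2 principal minor of A obtained by deleting row i and column i.
tr A = 5 + 9 + (-5) = 9; M11 = 9·(-5) - (-4)·12 = -45 - (-48) = 3; M22 = 5·(-5) - (-4)·16 = -25 - (-64) = 39; M33 = 5·9 - 8·8 = 45 - 64 = -19; sum of minors = 23.
det A = 5·(9·(-5) - (-4)·12) - 8·(8·(-5) - (-4)·16) + (-4)·(8·12 - 9·16) = 5·3 - 8·24 + (-4)·(-48) = 15.
So p(s) = det(sI - A) = s^3 - 9s^2 + 23s - 15.
Rational-root test: any integer root divides -15. Testing small divisors, s = 1 works: p(1) = 1 + (-9) + 23 + (-15) = 0, so (s - 1) is a factor.
Dividing, p(s) = (s - 1)(s^2 - 8s + 15).
Factor s^2 - 8s + 15: two numbers with sum 8 and product 15 are 5 and 3, so s^2 - 8s + 15 = (s - 5)(s - 3).
Hence p(s) = (s - 5) (s - 3) (s - 1), with roots 1, 3, 5.
At least one eigenvalue has non-negative real part, so the system is not asymptotically stable.

1, 3, 5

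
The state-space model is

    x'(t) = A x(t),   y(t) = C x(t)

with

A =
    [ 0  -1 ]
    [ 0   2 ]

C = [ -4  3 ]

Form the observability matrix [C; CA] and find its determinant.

CA = [[0, 10]]
Observability matrix O = [C; CA] = [[-4, 3], [0, 10]]
det(O) = (-4)·10 - 3·0 = -40 - 0 = -40
Since det(O) ≠ 0, rank(O) = 2 and the system is completely observable.

-40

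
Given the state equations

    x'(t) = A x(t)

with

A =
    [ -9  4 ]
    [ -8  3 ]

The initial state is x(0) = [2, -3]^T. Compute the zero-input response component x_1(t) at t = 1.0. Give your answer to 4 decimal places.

det(sI - A) = s^2 - (tr A)s + det A, with tr A = (-9) + 3 = -6 and det A = (-9)·3 - 4·(-8) = -27 - (-32) = 5.
So p(s) = det(sI - A) = s^2 + 6s + 5.
Factor s^2 + 6s + 5: two numbers with sum -6 and product 5 are -1 and -5, so s^2 + 6s + 5 = (s + 1)(s + 5).
Hence p(s) = (s + 1) (s + 5), with roots -5, -1.
The eigenvalues -5, -1 are distinct and real, so A is diagonalisable and x(t) = e^{At} x(0) = V diag(e^{λ_i t}) V^{-1} x(0), where the columns of V are the eigenvectors.
λ = -5: A - (-5)I = [[-4, 4], [-8, 8]]. Row 1 gives (-4)·v1 + 4·v2 = 0, so take v_1 = [-1, -1]^T.
λ = -1: A - (-1)I = [[-8, 4], [-8, 4]]. Row 1 gives (-8)·v1 + 4·v2 = 0, so take v_2 = [-1, -2]^T.
V = [v_1 v_2] = [[-1, -1], [-1, -2]] has det V = 1, so V^{-1} = adj(V)/det V = [[-2, 1], [1, -1]].
Modal coordinates z(0) = V^{-1} x(0): (-2)·2 + 1·(-3) = -7; 1·2 + (-1)·(-3) = 5; so z(0) = [-7, 5]^T.
x_1(t) = Σ_i (v_i)_1 · z_i(0) · e^{λ_i t} (row 1 of V times the modal terms).
x_1(1.0) = (-1)·(-7)·e^{-5·1.0} + (-1)·5·e^{-1·1.0} = 7·0.006738 + (-5)·0.367879 = -1.7922.

-1.7922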